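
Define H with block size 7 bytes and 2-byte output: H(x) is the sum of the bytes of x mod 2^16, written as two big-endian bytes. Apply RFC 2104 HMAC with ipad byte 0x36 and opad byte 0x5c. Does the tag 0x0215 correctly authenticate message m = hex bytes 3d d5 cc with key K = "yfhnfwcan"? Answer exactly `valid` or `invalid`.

invalid

Key "yfhnfwcan" = 79 66 68 6e 66 77 63 61 6e is 9 bytes > B = 7, so hash it first: H(key) = 03 c4, then zero-pad to 7 bytes: K' = 03 c4 00 00 00 00 00.
K' ⊕ ipad = 35 f2 36 36 36 36 36; K' ⊕ opad = 5f 98 5c 5c 5c 5c 5c.
Inner hash: sum = 53+242+54+54+54+54+54+61+213+204 = 1043 → 04 13.
Outer hash (recomputed tag): sum = 95+152+92+92+92+92+92+4+19 = 730 → 02 da.
Recomputed tag = 02da; claimed = 0215 → mismatch.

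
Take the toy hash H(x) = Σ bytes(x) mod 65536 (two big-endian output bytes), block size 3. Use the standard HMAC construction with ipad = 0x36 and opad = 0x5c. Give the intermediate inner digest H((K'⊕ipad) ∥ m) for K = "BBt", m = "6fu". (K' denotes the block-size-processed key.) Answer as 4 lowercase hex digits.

023b

Key "BBt" = 42 42 74 is exactly B = 3 bytes: K' = 42 42 74.
K' ⊕ ipad = 74 74 42.
Inner input = 74 74 42 ∥ 36 66 75.
Inner hash: sum = 116+116+66+54+102+117 = 571 → 02 3b.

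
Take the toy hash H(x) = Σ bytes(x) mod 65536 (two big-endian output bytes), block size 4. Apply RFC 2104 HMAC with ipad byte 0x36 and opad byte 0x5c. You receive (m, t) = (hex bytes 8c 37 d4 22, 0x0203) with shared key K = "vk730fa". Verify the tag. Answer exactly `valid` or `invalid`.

valid

Key "vk730fa" = 76 6b 37 33 30 66 61 is 7 bytes > B = 4, so hash it first: H(key) = 02 42, then zero-pad to 4 bytes: K' = 02 42 00 00.
K' ⊕ ipad = 34 74 36 36; K' ⊕ opad = 5e 1e 5c 5c.
Inner hash: sum = 52+116+54+54+140+55+212+34 = 717 → 02 cd.
Outer hash (recomputed tag): sum = 94+30+92+92+2+205 = 515 → 02 03.
Recomputed tag = 0203; claimed = 0203 → match.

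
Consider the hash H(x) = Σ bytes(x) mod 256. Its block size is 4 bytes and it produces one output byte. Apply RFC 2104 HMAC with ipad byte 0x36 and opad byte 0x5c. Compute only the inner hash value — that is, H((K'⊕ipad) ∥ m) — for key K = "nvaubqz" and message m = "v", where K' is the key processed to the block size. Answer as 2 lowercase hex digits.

49

Key "nvaubqz" = 6e 76 61 75 62 71 7a is 7 bytes > B = 4, so hash it first: H(key) = 07, then zero-pad to 4 bytes: K' = 07 00 00 00.
K' ⊕ ipad = 31 36 36 36.
Inner input = 31 36 36 36 ∥ 76.
Inner hash: sum = 49+54+54+54+118 = 329; mod 256 = 73 → 49.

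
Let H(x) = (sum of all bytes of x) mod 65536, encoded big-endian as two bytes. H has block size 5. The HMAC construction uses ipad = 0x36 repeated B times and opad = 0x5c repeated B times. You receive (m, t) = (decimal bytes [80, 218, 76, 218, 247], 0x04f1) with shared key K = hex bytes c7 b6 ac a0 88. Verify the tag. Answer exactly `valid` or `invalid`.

Key hex bytes c7 b6 ac a0 88 is exactly B = 5 bytes: K' = c7 b6 ac a0 88.
K' ⊕ ipad = f1 80 9a 96 be; K' ⊕ opad = 9b ea f0 fc d4.
Inner hash: sum = 241+128+154+150+190+80+218+76+218+247 = 1702 → 06 a6.
Outer hash (recomputed tag): sum = 155+234+240+252+212+6+166 = 1265 → 04 f1.
Recomputed tag = 04f1; claimed = 04f1 → match.

valid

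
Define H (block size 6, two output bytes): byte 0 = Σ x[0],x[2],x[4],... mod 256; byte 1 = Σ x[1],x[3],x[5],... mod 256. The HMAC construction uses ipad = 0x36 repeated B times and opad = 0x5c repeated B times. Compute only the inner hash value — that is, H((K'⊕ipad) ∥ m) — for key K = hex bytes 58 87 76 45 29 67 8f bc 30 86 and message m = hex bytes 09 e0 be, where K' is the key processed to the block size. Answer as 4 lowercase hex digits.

b38f

Key hex bytes 58 87 76 45 29 67 8f bc 30 86 is 10 bytes > B = 6, so hash it first: H(key) = b6 75, then zero-pad to 6 bytes: K' = b6 75 00 00 00 00.
K' ⊕ ipad = 80 43 36 36 36 36.
Inner input = 80 43 36 36 36 36 ∥ 09 e0 be.
Inner hash: even-index sum = 435 mod 256 = 179; odd-index sum = 399 mod 256 = 143 → b3 8f.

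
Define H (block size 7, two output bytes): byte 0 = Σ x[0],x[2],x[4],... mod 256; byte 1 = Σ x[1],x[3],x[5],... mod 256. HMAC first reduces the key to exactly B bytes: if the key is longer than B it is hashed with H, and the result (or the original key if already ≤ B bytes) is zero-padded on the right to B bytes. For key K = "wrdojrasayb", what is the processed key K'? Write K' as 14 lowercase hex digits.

693f0000000000

|K| = 11 > B = 7, so first hash the key.
H(K): even-index sum = 617 mod 256 = 105; odd-index sum = 575 mod 256 = 63 → 69 3f.
Zero-pad H(K) = 69 3f to 7 bytes: K' = 69 3f 00 00 00 00 00.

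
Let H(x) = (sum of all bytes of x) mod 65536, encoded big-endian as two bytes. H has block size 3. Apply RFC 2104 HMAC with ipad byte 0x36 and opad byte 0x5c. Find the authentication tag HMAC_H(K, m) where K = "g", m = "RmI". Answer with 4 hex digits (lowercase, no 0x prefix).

01b9

Key "g" = 67 is 1 byte ≤ B = 3; zero-pad to 3 bytes: K' = 67 00 00.
K' ⊕ ipad = 51 36 36.  K' ⊕ opad = 3b 5c 5c.
Inner input = (K'⊕ipad) ∥ m = 51 36 36 ∥ 52 6d 49.
Inner hash: sum = 81+54+54+82+109+73 = 453 → 01 c5.
Outer input = (K'⊕opad) ∥ inner = 3b 5c 5c ∥ 01 c5.
Outer hash (tag): sum = 59+92+92+1+197 = 441 → 01 b9.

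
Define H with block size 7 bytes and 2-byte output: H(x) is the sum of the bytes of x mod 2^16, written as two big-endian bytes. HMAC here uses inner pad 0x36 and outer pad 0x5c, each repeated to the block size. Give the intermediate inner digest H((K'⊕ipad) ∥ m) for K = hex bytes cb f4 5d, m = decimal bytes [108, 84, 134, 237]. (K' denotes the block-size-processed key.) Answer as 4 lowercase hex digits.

0535

Key hex bytes cb f4 5d is 3 bytes ≤ B = 7; zero-pad to 7 bytes: K' = cb f4 5d 00 00 00 00.
K' ⊕ ipad = fd c2 6b 36 36 36 36.
Inner input = fd c2 6b 36 36 36 36 ∥ 6c 54 86 ed.
Inner hash: sum = 253+194+107+54+54+54+54+108+84+134+237 = 1333 → 05 35.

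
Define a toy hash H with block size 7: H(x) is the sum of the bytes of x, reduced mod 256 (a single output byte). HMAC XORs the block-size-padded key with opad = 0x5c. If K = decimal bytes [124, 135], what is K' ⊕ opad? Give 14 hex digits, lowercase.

Key decimal bytes [124, 135] = 7c 87 is 2 bytes ≤ B = 7; zero-pad to 7 bytes: K' = 7c 87 00 00 00 00 00.
XOR each byte with 0x5c: 7c⊕5c=20, 87⊕5c=db, 00⊕5c=5c, 00⊕5c=5c, 00⊕5c=5c, 00⊕5c=5c, 00⊕5c=5c.

20db5c5c5c5c5c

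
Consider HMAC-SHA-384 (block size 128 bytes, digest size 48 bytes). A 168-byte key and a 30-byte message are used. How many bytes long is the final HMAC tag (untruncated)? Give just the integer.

48

The tag is one SHA-384 digest: 48 bytes.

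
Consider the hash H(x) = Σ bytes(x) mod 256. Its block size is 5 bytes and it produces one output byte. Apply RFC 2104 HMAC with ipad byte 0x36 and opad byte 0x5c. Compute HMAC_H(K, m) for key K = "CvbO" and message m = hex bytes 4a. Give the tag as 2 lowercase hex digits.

f8

Key "CvbO" = 43 76 62 4f is 4 bytes ≤ B = 5; zero-pad to 5 bytes: K' = 43 76 62 4f 00.
K' ⊕ ipad = 75 40 54 79 36.  K' ⊕ opad = 1f 2a 3e 13 5c.
Inner input = (K'⊕ipad) ∥ m = 75 40 54 79 36 ∥ 4a.
Inner hash: sum = 117+64+84+121+54+74 = 514; mod 256 = 2 → 02.
Outer input = (K'⊕opad) ∥ inner = 1f 2a 3e 13 5c ∥ 02.
Outer hash (tag): sum = 31+42+62+19+92+2 = 248 → f8.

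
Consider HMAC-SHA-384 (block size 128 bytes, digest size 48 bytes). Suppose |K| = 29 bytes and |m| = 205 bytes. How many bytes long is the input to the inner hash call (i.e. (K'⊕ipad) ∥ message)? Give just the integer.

333

Key is 29 ≤ 128 bytes, zero-padded: |K'| = 128.
Inner input = (K'⊕ipad) ∥ m → 128 + 205 = 333 bytes.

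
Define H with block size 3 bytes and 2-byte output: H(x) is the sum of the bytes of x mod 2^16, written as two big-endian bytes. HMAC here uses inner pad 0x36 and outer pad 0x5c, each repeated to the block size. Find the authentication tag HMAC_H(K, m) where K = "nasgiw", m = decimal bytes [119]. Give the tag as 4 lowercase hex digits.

Key "nasgiw" = 6e 61 73 67 69 77 is 6 bytes > B = 3, so hash it first: H(key) = 02 89, then zero-pad to 3 bytes: K' = 02 89 00.
K' ⊕ ipad = 34 bf 36.  K' ⊕ opad = 5e d5 5c.
Inner input = (K'⊕ipad) ∥ m = 34 bf 36 ∥ 77.
Inner hash: sum = 52+191+54+119 = 416 → 01 a0.
Outer input = (K'⊕opad) ∥ inner = 5e d5 5c ∥ 01 a0.
Outer hash (tag): sum = 94+213+92+1+160 = 560 → 02 30.

0230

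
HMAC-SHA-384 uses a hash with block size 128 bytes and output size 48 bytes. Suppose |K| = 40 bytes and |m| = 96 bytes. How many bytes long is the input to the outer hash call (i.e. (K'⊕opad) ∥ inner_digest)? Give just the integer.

Key is 40 ≤ 128 bytes, zero-padded: |K'| = 128.
Outer input = (K'⊕opad) ∥ H(inner) → 128 + 48 = 176 bytes.

176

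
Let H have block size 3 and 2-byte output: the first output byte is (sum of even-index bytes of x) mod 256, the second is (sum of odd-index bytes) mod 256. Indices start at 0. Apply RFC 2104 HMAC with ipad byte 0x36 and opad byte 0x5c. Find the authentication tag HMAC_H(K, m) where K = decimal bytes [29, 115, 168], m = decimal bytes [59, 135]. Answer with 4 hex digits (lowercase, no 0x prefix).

b57f

Key decimal bytes [29, 115, 168] = 1d 73 a8 is exactly B = 3 bytes: K' = 1d 73 a8.
K' ⊕ ipad = 2b 45 9e.  K' ⊕ opad = 41 2f f4.
Inner input = (K'⊕ipad) ∥ m = 2b 45 9e ∥ 3b 87.
Inner hash: even-index sum = 336 mod 256 = 80; odd-index sum = 128 mod 256 = 128 → 50 80.
Outer input = (K'⊕opad) ∥ inner = 41 2f f4 ∥ 50 80.
Outer hash (tag): even-index sum = 437 mod 256 = 181; odd-index sum = 127 mod 256 = 127 → b5 7f.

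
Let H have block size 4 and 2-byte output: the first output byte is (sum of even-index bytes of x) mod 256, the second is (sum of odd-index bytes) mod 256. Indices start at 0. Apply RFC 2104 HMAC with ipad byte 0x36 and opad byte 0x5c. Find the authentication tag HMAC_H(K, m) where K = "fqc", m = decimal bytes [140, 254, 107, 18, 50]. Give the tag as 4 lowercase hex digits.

Key "fqc" = 66 71 63 is 3 bytes ≤ B = 4; zero-pad to 4 bytes: K' = 66 71 63 00.
K' ⊕ ipad = 50 47 55 36.  K' ⊕ opad = 3a 2d 3f 5c.
Inner input = (K'⊕ipad) ∥ m = 50 47 55 36 ∥ 8c fe 6b 12 32.
Inner hash: even-index sum = 462 mod 256 = 206; odd-index sum = 397 mod 256 = 141 → ce 8d.
Outer input = (K'⊕opad) ∥ inner = 3a 2d 3f 5c ∥ ce 8d.
Outer hash (tag): even-index sum = 327 mod 256 = 71; odd-index sum = 278 mod 256 = 22 → 47 16.

4716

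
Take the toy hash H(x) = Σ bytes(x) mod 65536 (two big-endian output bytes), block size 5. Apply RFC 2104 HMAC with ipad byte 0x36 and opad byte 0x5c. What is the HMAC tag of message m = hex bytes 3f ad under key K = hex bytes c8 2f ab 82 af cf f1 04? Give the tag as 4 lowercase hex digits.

Key hex bytes c8 2f ab 82 af cf f1 04 is 8 bytes > B = 5, so hash it first: H(key) = 04 97, then zero-pad to 5 bytes: K' = 04 97 00 00 00.
K' ⊕ ipad = 32 a1 36 36 36.  K' ⊕ opad = 58 cb 5c 5c 5c.
Inner input = (K'⊕ipad) ∥ m = 32 a1 36 36 36 ∥ 3f ad.
Inner hash: sum = 50+161+54+54+54+63+173 = 609 → 02 61.
Outer input = (K'⊕opad) ∥ inner = 58 cb 5c 5c 5c ∥ 02 61.
Outer hash (tag): sum = 88+203+92+92+92+2+97 = 666 → 02 9a.

029a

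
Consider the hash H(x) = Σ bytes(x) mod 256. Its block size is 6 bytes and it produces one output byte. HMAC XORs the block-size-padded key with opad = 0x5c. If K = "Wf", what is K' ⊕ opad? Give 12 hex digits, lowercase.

0b3a5c5c5c5c

Key "Wf" = 57 66 is 2 bytes ≤ B = 6; zero-pad to 6 bytes: K' = 57 66 00 00 00 00.
XOR each byte with 0x5c: 57⊕5c=0b, 66⊕5c=3a, 00⊕5c=5c, 00⊕5c=5c, 00⊕5c=5c, 00⊕5c=5c.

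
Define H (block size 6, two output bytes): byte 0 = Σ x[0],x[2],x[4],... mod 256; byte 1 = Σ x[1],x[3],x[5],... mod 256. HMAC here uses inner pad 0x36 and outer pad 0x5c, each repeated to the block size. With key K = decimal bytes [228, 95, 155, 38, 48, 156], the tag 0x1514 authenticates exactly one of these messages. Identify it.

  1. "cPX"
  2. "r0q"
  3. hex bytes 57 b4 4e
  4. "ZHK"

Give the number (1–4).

Key decimal bytes [228, 95, 155, 38, 48, 156] = e4 5f 9b 26 30 9c is exactly B = 6 bytes: K' = e4 5f 9b 26 30 9c.
K' ⊕ ipad = d2 69 ad 10 06 aa; K' ⊕ opad = b8 03 c7 7a 6c c0.
m1: inner = H(d2 69 ad 10 06 aa 63 50 58) = 40 73; tag = H(b8 03 c7 7a 6c c0 40 73) = 2bb0
m2: inner = H(d2 69 ad 10 06 aa 72 30 71) = 68 53; tag = H(b8 03 c7 7a 6c c0 68 53) = 5390
m3: inner = H(d2 69 ad 10 06 aa 57 b4 4e) = 2a d7; tag = H(b8 03 c7 7a 6c c0 2a d7) = 1514 ← matches
m4: inner = H(d2 69 ad 10 06 aa 5a 48 4b) = 2a 6b; tag = H(b8 03 c7 7a 6c c0 2a 6b) = 15a8

3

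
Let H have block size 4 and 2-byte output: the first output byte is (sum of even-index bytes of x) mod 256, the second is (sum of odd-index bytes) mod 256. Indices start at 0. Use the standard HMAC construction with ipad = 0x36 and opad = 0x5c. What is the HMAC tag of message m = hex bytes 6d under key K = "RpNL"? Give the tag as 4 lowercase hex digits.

69fc

Key "RpNL" = 52 70 4e 4c is exactly B = 4 bytes: K' = 52 70 4e 4c.
K' ⊕ ipad = 64 46 78 7a.  K' ⊕ opad = 0e 2c 12 10.
Inner input = (K'⊕ipad) ∥ m = 64 46 78 7a ∥ 6d.
Inner hash: even-index sum = 329 mod 256 = 73; odd-index sum = 192 mod 256 = 192 → 49 c0.
Outer input = (K'⊕opad) ∥ inner = 0e 2c 12 10 ∥ 49 c0.
Outer hash (tag): even-index sum = 105 mod 256 = 105; odd-index sum = 252 mod 256 = 252 → 69 fc.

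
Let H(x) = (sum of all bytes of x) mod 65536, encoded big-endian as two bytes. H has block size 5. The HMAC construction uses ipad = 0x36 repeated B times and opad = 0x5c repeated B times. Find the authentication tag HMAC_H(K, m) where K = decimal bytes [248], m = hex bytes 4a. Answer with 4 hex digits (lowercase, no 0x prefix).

Key decimal bytes [248] = f8 is 1 byte ≤ B = 5; zero-pad to 5 bytes: K' = f8 00 00 00 00.
K' ⊕ ipad = ce 36 36 36 36.  K' ⊕ opad = a4 5c 5c 5c 5c.
Inner input = (K'⊕ipad) ∥ m = ce 36 36 36 36 ∥ 4a.
Inner hash: sum = 206+54+54+54+54+74 = 496 → 01 f0.
Outer input = (K'⊕opad) ∥ inner = a4 5c 5c 5c 5c ∥ 01 f0.
Outer hash (tag): sum = 164+92+92+92+92+1+240 = 773 → 03 05.

0305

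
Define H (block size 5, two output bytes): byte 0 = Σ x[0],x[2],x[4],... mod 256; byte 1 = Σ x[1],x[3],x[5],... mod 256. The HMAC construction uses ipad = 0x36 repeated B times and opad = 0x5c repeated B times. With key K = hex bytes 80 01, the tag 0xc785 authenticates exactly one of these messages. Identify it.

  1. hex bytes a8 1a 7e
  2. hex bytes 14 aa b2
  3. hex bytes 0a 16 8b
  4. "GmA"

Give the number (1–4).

2

Key hex bytes 80 01 is 2 bytes ≤ B = 5; zero-pad to 5 bytes: K' = 80 01 00 00 00.
K' ⊕ ipad = b6 37 36 36 36; K' ⊕ opad = dc 5d 5c 5c 5c.
m1: inner = H(b6 37 36 36 36 a8 1a 7e) = 3c 93; tag = H(dc 5d 5c 5c 5c 3c 93) = 27f5
m2: inner = H(b6 37 36 36 36 14 aa b2) = cc 33; tag = H(dc 5d 5c 5c 5c cc 33) = c785 ← matches
m3: inner = H(b6 37 36 36 36 0a 16 8b) = 38 02; tag = H(dc 5d 5c 5c 5c 38 02) = 96f1
m4: inner = H(b6 37 36 36 36 47 6d 41) = 8f f5; tag = H(dc 5d 5c 5c 5c 8f f5) = 8948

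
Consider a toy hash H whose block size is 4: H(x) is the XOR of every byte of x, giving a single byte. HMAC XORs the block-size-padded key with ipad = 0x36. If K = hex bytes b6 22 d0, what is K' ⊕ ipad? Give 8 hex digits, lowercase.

8014e636

Key hex bytes b6 22 d0 is 3 bytes ≤ B = 4; zero-pad to 4 bytes: K' = b6 22 d0 00.
XOR each byte with 0x36: b6⊕36=80, 22⊕36=14, d0⊕36=e6, 00⊕36=36.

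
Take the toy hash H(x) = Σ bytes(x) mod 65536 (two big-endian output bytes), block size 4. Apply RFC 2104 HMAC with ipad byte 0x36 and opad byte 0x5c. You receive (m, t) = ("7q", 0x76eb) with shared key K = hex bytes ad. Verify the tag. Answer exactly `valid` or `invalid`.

Key hex bytes ad is 1 byte ≤ B = 4; zero-pad to 4 bytes: K' = ad 00 00 00.
K' ⊕ ipad = 9b 36 36 36; K' ⊕ opad = f1 5c 5c 5c.
Inner hash: sum = 155+54+54+54+55+113 = 485 → 01 e5.
Outer hash (recomputed tag): sum = 241+92+92+92+1+229 = 747 → 02 eb.
Recomputed tag = 02eb; claimed = 76eb → mismatch.

invalid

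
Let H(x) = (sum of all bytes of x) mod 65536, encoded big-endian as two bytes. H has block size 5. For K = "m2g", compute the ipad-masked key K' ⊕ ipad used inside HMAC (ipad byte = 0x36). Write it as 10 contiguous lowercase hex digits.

Key "m2g" = 6d 32 67 is 3 bytes ≤ B = 5; zero-pad to 5 bytes: K' = 6d 32 67 00 00.
XOR each byte with 0x36: 6d⊕36=5b, 32⊕36=04, 67⊕36=51, 00⊕36=36, 00⊕36=36.

5b04513636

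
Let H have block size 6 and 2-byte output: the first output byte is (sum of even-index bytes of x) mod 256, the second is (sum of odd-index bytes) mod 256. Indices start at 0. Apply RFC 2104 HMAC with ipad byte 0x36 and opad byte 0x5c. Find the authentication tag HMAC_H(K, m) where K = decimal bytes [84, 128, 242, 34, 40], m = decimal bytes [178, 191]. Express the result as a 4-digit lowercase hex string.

Key decimal bytes [84, 128, 242, 34, 40] = 54 80 f2 22 28 is 5 bytes ≤ B = 6; zero-pad to 6 bytes: K' = 54 80 f2 22 28 00.
K' ⊕ ipad = 62 b6 c4 14 1e 36.  K' ⊕ opad = 08 dc ae 7e 74 5c.
Inner input = (K'⊕ipad) ∥ m = 62 b6 c4 14 1e 36 ∥ b2 bf.
Inner hash: even-index sum = 502 mod 256 = 246; odd-index sum = 447 mod 256 = 191 → f6 bf.
Outer input = (K'⊕opad) ∥ inner = 08 dc ae 7e 74 5c ∥ f6 bf.
Outer hash (tag): even-index sum = 544 mod 256 = 32; odd-index sum = 629 mod 256 = 117 → 20 75.

2075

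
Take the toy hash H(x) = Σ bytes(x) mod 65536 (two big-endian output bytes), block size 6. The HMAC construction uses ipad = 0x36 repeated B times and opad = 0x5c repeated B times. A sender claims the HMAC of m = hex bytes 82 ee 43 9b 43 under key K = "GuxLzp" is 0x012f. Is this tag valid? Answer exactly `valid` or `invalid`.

invalid

Key "GuxLzp" = 47 75 78 4c 7a 70 is exactly B = 6 bytes: K' = 47 75 78 4c 7a 70.
K' ⊕ ipad = 71 43 4e 7a 4c 46; K' ⊕ opad = 1b 29 24 10 26 2c.
Inner hash: sum = 113+67+78+122+76+70+130+238+67+155+67 = 1183 → 04 9f.
Outer hash (recomputed tag): sum = 27+41+36+16+38+44+4+159 = 365 → 01 6d.
Recomputed tag = 016d; claimed = 012f → mismatch.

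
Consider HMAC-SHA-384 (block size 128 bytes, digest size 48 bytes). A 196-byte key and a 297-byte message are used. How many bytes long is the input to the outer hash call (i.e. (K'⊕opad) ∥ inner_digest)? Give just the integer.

176

Key is 196 > 128 bytes, so it is hashed to 48 bytes then zero-padded to 128: |K'| = 128.
Outer input = (K'⊕opad) ∥ H(inner) → 128 + 48 = 176 bytes.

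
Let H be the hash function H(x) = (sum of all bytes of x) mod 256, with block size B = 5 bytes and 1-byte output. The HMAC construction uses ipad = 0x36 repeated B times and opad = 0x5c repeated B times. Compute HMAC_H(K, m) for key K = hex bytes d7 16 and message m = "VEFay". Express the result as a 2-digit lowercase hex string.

47

Key hex bytes d7 16 is 2 bytes ≤ B = 5; zero-pad to 5 bytes: K' = d7 16 00 00 00.
K' ⊕ ipad = e1 20 36 36 36.  K' ⊕ opad = 8b 4a 5c 5c 5c.
Inner input = (K'⊕ipad) ∥ m = e1 20 36 36 36 ∥ 56 45 46 61 79.
Inner hash: sum = 225+32+54+54+54+86+69+70+97+121 = 862; mod 256 = 94 → 5e.
Outer input = (K'⊕opad) ∥ inner = 8b 4a 5c 5c 5c ∥ 5e.
Outer hash (tag): sum = 139+74+92+92+92+94 = 583; mod 256 = 71 → 47.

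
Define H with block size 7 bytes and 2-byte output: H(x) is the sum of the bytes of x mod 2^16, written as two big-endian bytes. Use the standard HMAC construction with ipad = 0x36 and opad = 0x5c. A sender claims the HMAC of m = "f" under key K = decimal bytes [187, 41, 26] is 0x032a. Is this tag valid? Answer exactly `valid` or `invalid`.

Key decimal bytes [187, 41, 26] = bb 29 1a is 3 bytes ≤ B = 7; zero-pad to 7 bytes: K' = bb 29 1a 00 00 00 00.
K' ⊕ ipad = 8d 1f 2c 36 36 36 36; K' ⊕ opad = e7 75 46 5c 5c 5c 5c.
Inner hash: sum = 141+31+44+54+54+54+54+102 = 534 → 02 16.
Outer hash (recomputed tag): sum = 231+117+70+92+92+92+92+2+22 = 810 → 03 2a.
Recomputed tag = 032a; claimed = 032a → match.

valid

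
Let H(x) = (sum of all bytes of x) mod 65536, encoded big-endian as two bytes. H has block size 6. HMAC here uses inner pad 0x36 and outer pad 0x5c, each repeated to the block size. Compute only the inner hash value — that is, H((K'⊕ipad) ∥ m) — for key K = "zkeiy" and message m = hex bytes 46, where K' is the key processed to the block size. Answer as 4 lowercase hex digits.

Key "zkeiy" = 7a 6b 65 69 79 is 5 bytes ≤ B = 6; zero-pad to 6 bytes: K' = 7a 6b 65 69 79 00.
K' ⊕ ipad = 4c 5d 53 5f 4f 36.
Inner input = 4c 5d 53 5f 4f 36 ∥ 46.
Inner hash: sum = 76+93+83+95+79+54+70 = 550 → 02 26.

0226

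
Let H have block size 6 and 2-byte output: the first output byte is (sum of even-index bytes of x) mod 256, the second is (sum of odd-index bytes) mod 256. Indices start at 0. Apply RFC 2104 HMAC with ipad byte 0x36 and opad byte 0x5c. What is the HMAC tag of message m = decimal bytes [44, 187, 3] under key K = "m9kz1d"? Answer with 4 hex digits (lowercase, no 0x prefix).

c32b

Key "m9kz1d" = 6d 39 6b 7a 31 64 is exactly B = 6 bytes: K' = 6d 39 6b 7a 31 64.
K' ⊕ ipad = 5b 0f 5d 4c 07 52.  K' ⊕ opad = 31 65 37 26 6d 38.
Inner input = (K'⊕ipad) ∥ m = 5b 0f 5d 4c 07 52 ∥ 2c bb 03.
Inner hash: even-index sum = 238 mod 256 = 238; odd-index sum = 360 mod 256 = 104 → ee 68.
Outer input = (K'⊕opad) ∥ inner = 31 65 37 26 6d 38 ∥ ee 68.
Outer hash (tag): even-index sum = 451 mod 256 = 195; odd-index sum = 299 mod 256 = 43 → c3 2b.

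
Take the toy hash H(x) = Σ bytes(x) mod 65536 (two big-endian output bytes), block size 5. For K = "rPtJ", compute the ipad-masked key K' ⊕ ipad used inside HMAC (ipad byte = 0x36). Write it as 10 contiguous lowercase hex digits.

4466427c36

Key "rPtJ" = 72 50 74 4a is 4 bytes ≤ B = 5; zero-pad to 5 bytes: K' = 72 50 74 4a 00.
XOR each byte with 0x36: 72⊕36=44, 50⊕36=66, 74⊕36=42, 4a⊕36=7c, 00⊕36=36.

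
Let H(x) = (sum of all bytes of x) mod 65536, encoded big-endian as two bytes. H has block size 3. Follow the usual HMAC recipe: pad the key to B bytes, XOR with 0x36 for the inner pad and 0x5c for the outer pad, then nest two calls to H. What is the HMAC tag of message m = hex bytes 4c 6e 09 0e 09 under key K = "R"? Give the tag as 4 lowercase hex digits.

0171

Key "R" = 52 is 1 byte ≤ B = 3; zero-pad to 3 bytes: K' = 52 00 00.
K' ⊕ ipad = 64 36 36.  K' ⊕ opad = 0e 5c 5c.
Inner input = (K'⊕ipad) ∥ m = 64 36 36 ∥ 4c 6e 09 0e 09.
Inner hash: sum = 100+54+54+76+110+9+14+9 = 426 → 01 aa.
Outer input = (K'⊕opad) ∥ inner = 0e 5c 5c ∥ 01 aa.
Outer hash (tag): sum = 14+92+92+1+170 = 369 → 01 71.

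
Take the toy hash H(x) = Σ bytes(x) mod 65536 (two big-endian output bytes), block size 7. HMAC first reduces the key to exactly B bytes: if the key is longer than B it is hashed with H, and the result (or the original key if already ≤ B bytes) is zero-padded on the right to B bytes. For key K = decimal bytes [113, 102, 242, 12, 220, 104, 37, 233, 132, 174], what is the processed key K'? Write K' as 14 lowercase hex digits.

|K| = 10 > B = 7, so first hash the key.
H(K): sum = 113+102+242+12+220+104+37+233+132+174 = 1369 → 05 59.
Zero-pad H(K) = 05 59 to 7 bytes: K' = 05 59 00 00 00 00 00.

05590000000000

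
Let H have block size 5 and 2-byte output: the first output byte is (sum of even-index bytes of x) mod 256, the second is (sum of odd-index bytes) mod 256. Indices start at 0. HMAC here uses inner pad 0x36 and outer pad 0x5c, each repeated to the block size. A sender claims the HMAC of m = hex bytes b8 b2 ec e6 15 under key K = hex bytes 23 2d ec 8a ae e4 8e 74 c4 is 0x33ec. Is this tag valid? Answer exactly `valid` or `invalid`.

Key hex bytes 23 2d ec 8a ae e4 8e 74 c4 is 9 bytes > B = 5, so hash it first: H(key) = 0f 0f, then zero-pad to 5 bytes: K' = 0f 0f 00 00 00.
K' ⊕ ipad = 39 39 36 36 36; K' ⊕ opad = 53 53 5c 5c 5c.
Inner hash: even-index sum = 573 mod 256 = 61; odd-index sum = 552 mod 256 = 40 → 3d 28.
Outer hash (recomputed tag): even-index sum = 307 mod 256 = 51; odd-index sum = 236 mod 256 = 236 → 33 ec.
Recomputed tag = 33ec; claimed = 33ec → match.

valid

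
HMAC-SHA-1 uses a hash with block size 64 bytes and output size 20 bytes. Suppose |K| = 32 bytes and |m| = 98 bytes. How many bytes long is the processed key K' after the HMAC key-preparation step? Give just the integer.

Key is 32 ≤ 64 bytes, zero-padded: |K'| = 64.

64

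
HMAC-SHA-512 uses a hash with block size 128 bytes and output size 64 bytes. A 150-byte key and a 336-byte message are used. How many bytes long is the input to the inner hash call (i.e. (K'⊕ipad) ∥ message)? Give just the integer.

Key is 150 > 128 bytes, so it is hashed to 64 bytes then zero-padded to 128: |K'| = 128.
Inner input = (K'⊕ipad) ∥ m → 128 + 336 = 464 bytes.

464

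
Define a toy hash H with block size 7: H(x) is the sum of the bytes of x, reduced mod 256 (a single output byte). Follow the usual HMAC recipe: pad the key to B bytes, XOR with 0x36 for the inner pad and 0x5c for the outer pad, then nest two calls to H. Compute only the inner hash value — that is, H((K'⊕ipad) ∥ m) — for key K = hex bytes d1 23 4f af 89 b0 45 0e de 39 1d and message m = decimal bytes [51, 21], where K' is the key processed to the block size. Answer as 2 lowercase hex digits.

10

Key hex bytes d1 23 4f af 89 b0 45 0e de 39 1d is 11 bytes > B = 7, so hash it first: H(key) = b2, then zero-pad to 7 bytes: K' = b2 00 00 00 00 00 00.
K' ⊕ ipad = 84 36 36 36 36 36 36.
Inner input = 84 36 36 36 36 36 36 ∥ 33 15.
Inner hash: sum = 132+54+54+54+54+54+54+51+21 = 528; mod 256 = 16 → 10.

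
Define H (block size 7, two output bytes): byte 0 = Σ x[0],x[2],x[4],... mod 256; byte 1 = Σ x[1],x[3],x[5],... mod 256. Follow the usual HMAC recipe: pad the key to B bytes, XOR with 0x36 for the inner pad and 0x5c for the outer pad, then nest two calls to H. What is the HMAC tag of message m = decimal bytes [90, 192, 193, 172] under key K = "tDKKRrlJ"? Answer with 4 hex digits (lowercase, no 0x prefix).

Key "tDKKRrlJ" = 74 44 4b 4b 52 72 6c 4a is 8 bytes > B = 7, so hash it first: H(key) = 7d 4b, then zero-pad to 7 bytes: K' = 7d 4b 00 00 00 00 00.
K' ⊕ ipad = 4b 7d 36 36 36 36 36.  K' ⊕ opad = 21 17 5c 5c 5c 5c 5c.
Inner input = (K'⊕ipad) ∥ m = 4b 7d 36 36 36 36 36 ∥ 5a c0 c1 ac.
Inner hash: even-index sum = 601 mod 256 = 89; odd-index sum = 516 mod 256 = 4 → 59 04.
Outer input = (K'⊕opad) ∥ inner = 21 17 5c 5c 5c 5c 5c ∥ 59 04.
Outer hash (tag): even-index sum = 313 mod 256 = 57; odd-index sum = 296 mod 256 = 40 → 39 28.

3928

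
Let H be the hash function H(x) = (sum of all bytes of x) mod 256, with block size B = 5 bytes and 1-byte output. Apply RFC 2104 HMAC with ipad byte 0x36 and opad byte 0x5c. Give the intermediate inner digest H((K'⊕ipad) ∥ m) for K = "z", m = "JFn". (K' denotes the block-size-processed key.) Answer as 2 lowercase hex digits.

Key "z" = 7a is 1 byte ≤ B = 5; zero-pad to 5 bytes: K' = 7a 00 00 00 00.
K' ⊕ ipad = 4c 36 36 36 36.
Inner input = 4c 36 36 36 36 ∥ 4a 46 6e.
Inner hash: sum = 76+54+54+54+54+74+70+110 = 546; mod 256 = 34 → 22.

22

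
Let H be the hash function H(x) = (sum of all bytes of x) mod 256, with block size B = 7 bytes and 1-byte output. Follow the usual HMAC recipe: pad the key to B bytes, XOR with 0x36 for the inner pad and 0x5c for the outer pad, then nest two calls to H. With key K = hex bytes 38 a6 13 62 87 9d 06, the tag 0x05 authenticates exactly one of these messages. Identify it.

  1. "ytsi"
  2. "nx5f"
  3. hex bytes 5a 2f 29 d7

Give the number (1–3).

Key hex bytes 38 a6 13 62 87 9d 06 is exactly B = 7 bytes: K' = 38 a6 13 62 87 9d 06.
K' ⊕ ipad = 0e 90 25 54 b1 ab 30; K' ⊕ opad = 64 fa 4f 3e db c1 5a.
m1: inner = H(0e 90 25 54 b1 ab 30 79 74 73 69) = 6c; tag = H(64 fa 4f 3e db c1 5a 6c) = 4d
m2: inner = H(0e 90 25 54 b1 ab 30 6e 78 35 66) = 24; tag = H(64 fa 4f 3e db c1 5a 24) = 05 ← matches
m3: inner = H(0e 90 25 54 b1 ab 30 5a 2f 29 d7) = 2c; tag = H(64 fa 4f 3e db c1 5a 2c) = 0d

2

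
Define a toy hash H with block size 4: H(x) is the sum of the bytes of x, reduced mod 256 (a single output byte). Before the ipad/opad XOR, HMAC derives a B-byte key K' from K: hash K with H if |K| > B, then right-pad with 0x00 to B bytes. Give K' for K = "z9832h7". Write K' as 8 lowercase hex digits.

|K| = 7 > B = 4, so first hash the key.
H(K): sum = 122+57+56+51+50+104+55 = 495; mod 256 = 239 → ef.
Zero-pad H(K) = ef to 4 bytes: K' = ef 00 00 00.

ef000000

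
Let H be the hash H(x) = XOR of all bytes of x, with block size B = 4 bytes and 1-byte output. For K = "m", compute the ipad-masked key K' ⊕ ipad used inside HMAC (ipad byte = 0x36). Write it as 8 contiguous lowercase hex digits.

5b363636

Key "m" = 6d is 1 byte ≤ B = 4; zero-pad to 4 bytes: K' = 6d 00 00 00.
XOR each byte with 0x36: 6d⊕36=5b, 00⊕36=36, 00⊕36=36, 00⊕36=36.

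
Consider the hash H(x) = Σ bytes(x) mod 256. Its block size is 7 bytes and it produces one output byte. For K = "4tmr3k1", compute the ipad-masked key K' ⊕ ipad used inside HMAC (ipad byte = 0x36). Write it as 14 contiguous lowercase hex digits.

02425b44055d07

Key "4tmr3k1" = 34 74 6d 72 33 6b 31 is exactly B = 7 bytes: K' = 34 74 6d 72 33 6b 31.
XOR each byte with 0x36: 34⊕36=02, 74⊕36=42, 6d⊕36=5b, 72⊕36=44, 33⊕36=05, 6b⊕36=5d, 31⊕36=07.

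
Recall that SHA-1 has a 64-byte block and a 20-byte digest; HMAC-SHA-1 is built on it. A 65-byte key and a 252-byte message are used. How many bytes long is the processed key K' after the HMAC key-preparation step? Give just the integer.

Key is 65 > 64 bytes, so it is hashed to 20 bytes then zero-padded to 64: |K'| = 64.

64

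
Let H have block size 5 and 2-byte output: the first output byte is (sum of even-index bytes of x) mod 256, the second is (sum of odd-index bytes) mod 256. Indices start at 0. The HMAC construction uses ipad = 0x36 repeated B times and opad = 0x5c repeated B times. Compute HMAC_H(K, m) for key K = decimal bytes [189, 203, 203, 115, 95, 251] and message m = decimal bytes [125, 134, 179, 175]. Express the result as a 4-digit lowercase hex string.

Key decimal bytes [189, 203, 203, 115, 95, 251] = bd cb cb 73 5f fb is 6 bytes > B = 5, so hash it first: H(key) = e7 39, then zero-pad to 5 bytes: K' = e7 39 00 00 00.
K' ⊕ ipad = d1 0f 36 36 36.  K' ⊕ opad = bb 65 5c 5c 5c.
Inner input = (K'⊕ipad) ∥ m = d1 0f 36 36 36 ∥ 7d 86 b3 af.
Inner hash: even-index sum = 626 mod 256 = 114; odd-index sum = 373 mod 256 = 117 → 72 75.
Outer input = (K'⊕opad) ∥ inner = bb 65 5c 5c 5c ∥ 72 75.
Outer hash (tag): even-index sum = 488 mod 256 = 232; odd-index sum = 307 mod 256 = 51 → e8 33.

e833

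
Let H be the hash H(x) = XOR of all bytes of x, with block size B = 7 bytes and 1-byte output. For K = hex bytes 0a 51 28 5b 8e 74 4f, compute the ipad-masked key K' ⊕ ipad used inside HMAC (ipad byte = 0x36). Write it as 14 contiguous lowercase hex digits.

Key hex bytes 0a 51 28 5b 8e 74 4f is exactly B = 7 bytes: K' = 0a 51 28 5b 8e 74 4f.
XOR each byte with 0x36: 0a⊕36=3c, 51⊕36=67, 28⊕36=1e, 5b⊕36=6d, 8e⊕36=b8, 74⊕36=42, 4f⊕36=79.

3c671e6db84279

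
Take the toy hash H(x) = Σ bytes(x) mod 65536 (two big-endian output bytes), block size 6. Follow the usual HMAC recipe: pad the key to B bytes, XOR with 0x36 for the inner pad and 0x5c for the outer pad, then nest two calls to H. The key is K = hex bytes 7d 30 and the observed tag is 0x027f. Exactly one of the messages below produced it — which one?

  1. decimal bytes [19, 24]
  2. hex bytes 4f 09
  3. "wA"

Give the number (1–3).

2

Key hex bytes 7d 30 is 2 bytes ≤ B = 6; zero-pad to 6 bytes: K' = 7d 30 00 00 00 00.
K' ⊕ ipad = 4b 06 36 36 36 36; K' ⊕ opad = 21 6c 5c 5c 5c 5c.
m1: inner = H(4b 06 36 36 36 36 13 18) = 01 54; tag = H(21 6c 5c 5c 5c 5c 01 54) = 0252
m2: inner = H(4b 06 36 36 36 36 4f 09) = 01 81; tag = H(21 6c 5c 5c 5c 5c 01 81) = 027f ← matches
m3: inner = H(4b 06 36 36 36 36 77 41) = 01 e1; tag = H(21 6c 5c 5c 5c 5c 01 e1) = 02df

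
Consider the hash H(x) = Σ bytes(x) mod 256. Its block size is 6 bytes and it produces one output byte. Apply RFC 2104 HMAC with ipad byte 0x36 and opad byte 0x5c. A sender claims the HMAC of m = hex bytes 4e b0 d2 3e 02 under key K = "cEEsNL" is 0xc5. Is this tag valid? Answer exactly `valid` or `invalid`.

Key "cEEsNL" = 63 45 45 73 4e 4c is exactly B = 6 bytes: K' = 63 45 45 73 4e 4c.
K' ⊕ ipad = 55 73 73 45 78 7a; K' ⊕ opad = 3f 19 19 2f 12 10.
Inner hash: sum = 85+115+115+69+120+122+78+176+210+62+2 = 1154; mod 256 = 130 → 82.
Outer hash (recomputed tag): sum = 63+25+25+47+18+16+130 = 324; mod 256 = 68 → 44.
Recomputed tag = 44; claimed = c5 → mismatch.

invalid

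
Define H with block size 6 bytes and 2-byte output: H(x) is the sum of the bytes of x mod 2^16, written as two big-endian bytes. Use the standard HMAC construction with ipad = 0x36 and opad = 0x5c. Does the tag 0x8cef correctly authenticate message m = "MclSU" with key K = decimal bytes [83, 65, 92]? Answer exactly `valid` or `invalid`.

invalid

Key decimal bytes [83, 65, 92] = 53 41 5c is 3 bytes ≤ B = 6; zero-pad to 6 bytes: K' = 53 41 5c 00 00 00.
K' ⊕ ipad = 65 77 6a 36 36 36; K' ⊕ opad = 0f 1d 00 5c 5c 5c.
Inner hash: sum = 101+119+106+54+54+54+77+99+108+83+85 = 940 → 03 ac.
Outer hash (recomputed tag): sum = 15+29+0+92+92+92+3+172 = 495 → 01 ef.
Recomputed tag = 01ef; claimed = 8cef → mismatch.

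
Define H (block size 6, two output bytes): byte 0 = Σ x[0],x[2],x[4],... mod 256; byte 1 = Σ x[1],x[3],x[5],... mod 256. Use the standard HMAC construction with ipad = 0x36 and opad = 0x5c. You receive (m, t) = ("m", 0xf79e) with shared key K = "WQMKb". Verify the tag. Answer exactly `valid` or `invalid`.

Key "WQMKb" = 57 51 4d 4b 62 is 5 bytes ≤ B = 6; zero-pad to 6 bytes: K' = 57 51 4d 4b 62 00.
K' ⊕ ipad = 61 67 7b 7d 54 36; K' ⊕ opad = 0b 0d 11 17 3e 5c.
Inner hash: even-index sum = 413 mod 256 = 157; odd-index sum = 282 mod 256 = 26 → 9d 1a.
Outer hash (recomputed tag): even-index sum = 247 mod 256 = 247; odd-index sum = 154 mod 256 = 154 → f7 9a.
Recomputed tag = f79a; claimed = f79e → mismatch.

invalid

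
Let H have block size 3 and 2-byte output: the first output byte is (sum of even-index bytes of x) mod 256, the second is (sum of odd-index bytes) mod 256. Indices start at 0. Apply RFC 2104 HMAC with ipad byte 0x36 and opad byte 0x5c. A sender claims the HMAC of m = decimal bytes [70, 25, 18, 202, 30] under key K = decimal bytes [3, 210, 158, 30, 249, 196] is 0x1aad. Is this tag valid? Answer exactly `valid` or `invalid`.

valid

Key decimal bytes [3, 210, 158, 30, 249, 196] = 03 d2 9e 1e f9 c4 is 6 bytes > B = 3, so hash it first: H(key) = 9a b4, then zero-pad to 3 bytes: K' = 9a b4 00.
K' ⊕ ipad = ac 82 36; K' ⊕ opad = c6 e8 5c.
Inner hash: even-index sum = 453 mod 256 = 197; odd-index sum = 248 mod 256 = 248 → c5 f8.
Outer hash (recomputed tag): even-index sum = 538 mod 256 = 26; odd-index sum = 429 mod 256 = 173 → 1a ad.
Recomputed tag = 1aad; claimed = 1aad → match.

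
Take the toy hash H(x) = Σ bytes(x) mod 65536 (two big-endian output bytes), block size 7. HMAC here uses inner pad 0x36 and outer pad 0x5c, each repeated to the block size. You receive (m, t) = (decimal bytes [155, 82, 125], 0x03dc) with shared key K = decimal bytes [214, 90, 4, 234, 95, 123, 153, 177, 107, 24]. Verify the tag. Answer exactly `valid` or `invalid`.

invalid

Key decimal bytes [214, 90, 4, 234, 95, 123, 153, 177, 107, 24] = d6 5a 04 ea 5f 7b 99 b1 6b 18 is 10 bytes > B = 7, so hash it first: H(key) = 04 c5, then zero-pad to 7 bytes: K' = 04 c5 00 00 00 00 00.
K' ⊕ ipad = 32 f3 36 36 36 36 36; K' ⊕ opad = 58 99 5c 5c 5c 5c 5c.
Inner hash: sum = 50+243+54+54+54+54+54+155+82+125 = 925 → 03 9d.
Outer hash (recomputed tag): sum = 88+153+92+92+92+92+92+3+157 = 861 → 03 5d.
Recomputed tag = 035d; claimed = 03dc → mismatch.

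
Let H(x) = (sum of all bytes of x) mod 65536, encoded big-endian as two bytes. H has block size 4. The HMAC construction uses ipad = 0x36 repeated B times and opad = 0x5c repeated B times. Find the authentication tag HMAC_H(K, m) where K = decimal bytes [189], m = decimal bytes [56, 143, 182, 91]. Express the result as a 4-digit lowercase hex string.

01fd

Key decimal bytes [189] = bd is 1 byte ≤ B = 4; zero-pad to 4 bytes: K' = bd 00 00 00.
K' ⊕ ipad = 8b 36 36 36.  K' ⊕ opad = e1 5c 5c 5c.
Inner input = (K'⊕ipad) ∥ m = 8b 36 36 36 ∥ 38 8f b6 5b.
Inner hash: sum = 139+54+54+54+56+143+182+91 = 773 → 03 05.
Outer input = (K'⊕opad) ∥ inner = e1 5c 5c 5c ∥ 03 05.
Outer hash (tag): sum = 225+92+92+92+3+5 = 509 → 01 fd.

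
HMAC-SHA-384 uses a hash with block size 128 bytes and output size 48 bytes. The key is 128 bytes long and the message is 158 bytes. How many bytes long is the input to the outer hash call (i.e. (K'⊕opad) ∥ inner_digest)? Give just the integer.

Key is 128 ≤ 128 bytes, zero-padded: |K'| = 128.
Outer input = (K'⊕opad) ∥ H(inner) → 128 + 48 = 176 bytes.

176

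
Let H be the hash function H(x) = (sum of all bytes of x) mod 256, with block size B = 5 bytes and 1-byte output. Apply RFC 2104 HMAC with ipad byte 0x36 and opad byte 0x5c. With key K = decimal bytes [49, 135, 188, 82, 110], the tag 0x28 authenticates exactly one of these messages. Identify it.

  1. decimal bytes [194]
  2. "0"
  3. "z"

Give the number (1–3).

Key decimal bytes [49, 135, 188, 82, 110] = 31 87 bc 52 6e is exactly B = 5 bytes: K' = 31 87 bc 52 6e.
K' ⊕ ipad = 07 b1 8a 64 58; K' ⊕ opad = 6d db e0 0e 32.
m1: inner = H(07 b1 8a 64 58 c2) = c0; tag = H(6d db e0 0e 32 c0) = 28 ← matches
m2: inner = H(07 b1 8a 64 58 30) = 2e; tag = H(6d db e0 0e 32 2e) = 96
m3: inner = H(07 b1 8a 64 58 7a) = 78; tag = H(6d db e0 0e 32 78) = e0

1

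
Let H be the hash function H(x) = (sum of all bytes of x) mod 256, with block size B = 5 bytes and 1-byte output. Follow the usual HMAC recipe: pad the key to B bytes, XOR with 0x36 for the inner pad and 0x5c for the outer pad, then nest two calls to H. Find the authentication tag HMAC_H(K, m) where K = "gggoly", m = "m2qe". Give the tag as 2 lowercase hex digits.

Key "gggoly" = 67 67 67 6f 6c 79 is 6 bytes > B = 5, so hash it first: H(key) = 89, then zero-pad to 5 bytes: K' = 89 00 00 00 00.
K' ⊕ ipad = bf 36 36 36 36.  K' ⊕ opad = d5 5c 5c 5c 5c.
Inner input = (K'⊕ipad) ∥ m = bf 36 36 36 36 ∥ 6d 32 71 65.
Inner hash: sum = 191+54+54+54+54+109+50+113+101 = 780; mod 256 = 12 → 0c.
Outer input = (K'⊕opad) ∥ inner = d5 5c 5c 5c 5c ∥ 0c.
Outer hash (tag): sum = 213+92+92+92+92+12 = 593; mod 256 = 81 → 51.

51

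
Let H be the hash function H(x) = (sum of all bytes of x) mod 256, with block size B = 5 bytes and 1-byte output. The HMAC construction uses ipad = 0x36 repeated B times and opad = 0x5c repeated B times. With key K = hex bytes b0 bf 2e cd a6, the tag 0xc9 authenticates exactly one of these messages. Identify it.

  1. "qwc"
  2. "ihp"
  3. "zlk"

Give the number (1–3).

1

Key hex bytes b0 bf 2e cd a6 is exactly B = 5 bytes: K' = b0 bf 2e cd a6.
K' ⊕ ipad = 86 89 18 fb 90; K' ⊕ opad = ec e3 72 91 fa.
m1: inner = H(86 89 18 fb 90 71 77 63) = fd; tag = H(ec e3 72 91 fa fd) = c9 ← matches
m2: inner = H(86 89 18 fb 90 69 68 70) = f3; tag = H(ec e3 72 91 fa f3) = bf
m3: inner = H(86 89 18 fb 90 7a 6c 6b) = 03; tag = H(ec e3 72 91 fa 03) = cf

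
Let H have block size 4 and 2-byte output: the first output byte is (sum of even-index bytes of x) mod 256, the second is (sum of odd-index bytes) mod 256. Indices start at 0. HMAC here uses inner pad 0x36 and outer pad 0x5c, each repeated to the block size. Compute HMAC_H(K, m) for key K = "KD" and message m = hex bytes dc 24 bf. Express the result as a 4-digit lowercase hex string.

Key "KD" = 4b 44 is 2 bytes ≤ B = 4; zero-pad to 4 bytes: K' = 4b 44 00 00.
K' ⊕ ipad = 7d 72 36 36.  K' ⊕ opad = 17 18 5c 5c.
Inner input = (K'⊕ipad) ∥ m = 7d 72 36 36 ∥ dc 24 bf.
Inner hash: even-index sum = 590 mod 256 = 78; odd-index sum = 204 mod 256 = 204 → 4e cc.
Outer input = (K'⊕opad) ∥ inner = 17 18 5c 5c ∥ 4e cc.
Outer hash (tag): even-index sum = 193 mod 256 = 193; odd-index sum = 320 mod 256 = 64 → c1 40.

c140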